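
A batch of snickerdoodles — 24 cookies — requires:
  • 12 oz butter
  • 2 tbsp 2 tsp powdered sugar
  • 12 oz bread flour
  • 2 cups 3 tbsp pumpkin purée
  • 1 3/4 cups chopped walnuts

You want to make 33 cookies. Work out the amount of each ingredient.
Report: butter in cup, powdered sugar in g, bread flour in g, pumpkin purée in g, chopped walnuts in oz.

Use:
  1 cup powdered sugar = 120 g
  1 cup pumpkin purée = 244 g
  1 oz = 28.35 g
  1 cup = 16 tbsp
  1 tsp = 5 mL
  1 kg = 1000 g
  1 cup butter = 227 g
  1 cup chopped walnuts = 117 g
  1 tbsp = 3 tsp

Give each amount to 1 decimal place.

butter: 2.1 cup; powdered sugar: 27.5 g; bread flour: 467.8 g; pumpkin purée: 733.9 g; chopped walnuts: 9.9 oz

Scaling factor: 33/24 = 11/8 = 1.375.
butter: 12 oz × 11/8 × 28.35 g/oz ÷ 227 g/cup ≈ 2.1 cup
powdered sugar: (2 tbsp + 2 tsp = 8/3 tbsp) × 11/8 ÷ 16 tbsp/cup × 120 g/cup = 27.5 g
bread flour: 12 oz × 11/8 × 28.35 g/oz ≈ 467.8 g
pumpkin purée: (2 cup + 3 tbsp = 2.1875 cup) × 11/8 × 244 g/cup ≈ 733.9 g
chopped walnuts: 1.75 cup × 11/8 × 117 g/cup ÷ 28.35 g/oz ≈ 9.9 oz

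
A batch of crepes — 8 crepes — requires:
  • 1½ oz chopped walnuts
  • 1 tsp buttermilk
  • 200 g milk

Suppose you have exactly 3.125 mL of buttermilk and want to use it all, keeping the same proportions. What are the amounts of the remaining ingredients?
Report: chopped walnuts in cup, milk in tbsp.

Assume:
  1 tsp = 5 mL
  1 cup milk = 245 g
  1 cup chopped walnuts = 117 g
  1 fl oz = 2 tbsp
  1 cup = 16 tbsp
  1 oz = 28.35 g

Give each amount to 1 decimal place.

The original recipe has 5 mL of buttermilk, so the scaling factor is 3.125 ÷ 5 = 5/8 = 0.625.
chopped walnuts: 1.5 oz × 5/8 × 28.35 g/oz ÷ 117 g/cup ≈ 0.2 cup
milk: 200 g × 5/8 ÷ 245 g/cup × 16 tbsp/cup ≈ 8.2 tbsp

chopped walnuts: 0.2 cup; milk: 8.2 tbsp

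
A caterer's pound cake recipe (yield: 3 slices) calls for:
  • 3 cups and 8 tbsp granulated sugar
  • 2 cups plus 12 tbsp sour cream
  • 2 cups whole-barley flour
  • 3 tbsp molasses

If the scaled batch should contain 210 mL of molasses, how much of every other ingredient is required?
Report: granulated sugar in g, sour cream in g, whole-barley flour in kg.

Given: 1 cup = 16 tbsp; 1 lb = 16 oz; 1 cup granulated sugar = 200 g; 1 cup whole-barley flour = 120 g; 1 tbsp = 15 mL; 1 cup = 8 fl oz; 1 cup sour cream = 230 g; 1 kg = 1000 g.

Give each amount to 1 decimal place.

granulated sugar: 3266.7 g; sour cream: 2951.7 g; whole-barley flour: 1.1 kg

The original recipe has 45 mL of molasses, so the scaling factor is 210 ÷ 45 = 14/3.
granulated sugar: (3 cup + 8 tbsp = 3.5 cup) × 14/3 × 200 g/cup ≈ 3266.7 g
sour cream: (2 cup + 12 tbsp = 2.75 cup) × 14/3 × 230 g/cup ≈ 2951.7 g
whole-barley flour: 2 cup × 14/3 × 120 g/cup ÷ 1000 g/kg ≈ 1.1 kg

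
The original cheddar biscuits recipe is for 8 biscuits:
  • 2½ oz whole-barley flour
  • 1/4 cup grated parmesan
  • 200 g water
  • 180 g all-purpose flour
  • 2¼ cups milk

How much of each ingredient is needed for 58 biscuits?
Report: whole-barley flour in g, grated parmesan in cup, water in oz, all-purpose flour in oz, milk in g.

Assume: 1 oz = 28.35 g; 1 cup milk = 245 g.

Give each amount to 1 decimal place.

whole-barley flour: 513.8 g; grated parmesan: 1.8 cup; water: 51.1 oz; all-purpose flour: 46.0 oz; milk: 3996.6 g

Scaling factor: 58/8 = 29/4 = 7.25.
whole-barley flour: 2.5 oz × 29/4 × 28.35 g/oz ≈ 513.8 g
grated parmesan: 0.25 cup × 29/4 ≈ 1.8 cup
water: 200 g × 29/4 ÷ 28.35 g/oz ≈ 51.1 oz
all-purpose flour: 180 g × 29/4 ÷ 28.35 g/oz ≈ 46.0 oz
milk: 2.25 cup × 29/4 × 245 g/cup ≈ 3996.6 g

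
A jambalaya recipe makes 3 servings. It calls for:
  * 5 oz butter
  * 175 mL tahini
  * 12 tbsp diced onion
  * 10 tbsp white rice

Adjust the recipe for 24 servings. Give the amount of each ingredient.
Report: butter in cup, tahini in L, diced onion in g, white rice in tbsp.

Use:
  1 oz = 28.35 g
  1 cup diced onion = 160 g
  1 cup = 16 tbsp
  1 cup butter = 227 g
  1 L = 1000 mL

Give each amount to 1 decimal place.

butter: 5.0 cup; tahini: 1.4 L; diced onion: 960.0 g; white rice: 80.0 tbsp

Scaling factor: 24/3 = 8.
butter: 5 oz × 8 × 28.35 g/oz ÷ 227 g/cup ≈ 5.0 cup
tahini: 175 mL × 8 ÷ 1000 mL/L = 1.4 L
diced onion: 12 tbsp × 8 ÷ 16 tbsp/cup × 160 g/cup = 960.0 g
white rice: 10 tbsp × 8 = 80.0 tbsp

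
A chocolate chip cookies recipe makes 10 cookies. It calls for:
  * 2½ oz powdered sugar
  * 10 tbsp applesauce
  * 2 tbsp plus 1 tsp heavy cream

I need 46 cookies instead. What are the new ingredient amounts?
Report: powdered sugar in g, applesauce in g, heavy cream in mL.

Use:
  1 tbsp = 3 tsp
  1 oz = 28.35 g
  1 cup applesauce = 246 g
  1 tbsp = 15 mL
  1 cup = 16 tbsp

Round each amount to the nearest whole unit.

powdered sugar: 326 g; applesauce: 707 g; heavy cream: 161 mL

Scaling factor: 46/10 = 23/5 = 4.6.
powdered sugar: 2.5 oz × 23/5 × 28.35 g/oz ≈ 326 g
applesauce: 10 tbsp × 23/5 ÷ 16 tbsp/cup × 246 g/cup ≈ 707 g
heavy cream: (2 tbsp + 1 tsp = 7/3 tbsp) × 23/5 × 15 mL/tbsp = 161 mL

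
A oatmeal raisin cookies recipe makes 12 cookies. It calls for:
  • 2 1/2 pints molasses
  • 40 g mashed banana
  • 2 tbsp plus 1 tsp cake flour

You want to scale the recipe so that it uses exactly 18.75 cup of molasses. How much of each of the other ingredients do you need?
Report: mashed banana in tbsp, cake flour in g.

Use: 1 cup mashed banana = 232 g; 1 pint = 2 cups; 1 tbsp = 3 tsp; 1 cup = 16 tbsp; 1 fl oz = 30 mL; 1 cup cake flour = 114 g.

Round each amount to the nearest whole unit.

The original recipe has 5 cup of molasses, so the scaling factor is 18.75 ÷ 5 = 15/4 = 3.75.
mashed banana: 40 g × 15/4 ÷ 232 g/cup × 16 tbsp/cup ≈ 10 tbsp
cake flour: (2 tbsp + 1 tsp = 7/3 tbsp) × 15/4 ÷ 16 tbsp/cup × 114 g/cup ≈ 62 g

mashed banana: 10 tbsp; cake flour: 62 g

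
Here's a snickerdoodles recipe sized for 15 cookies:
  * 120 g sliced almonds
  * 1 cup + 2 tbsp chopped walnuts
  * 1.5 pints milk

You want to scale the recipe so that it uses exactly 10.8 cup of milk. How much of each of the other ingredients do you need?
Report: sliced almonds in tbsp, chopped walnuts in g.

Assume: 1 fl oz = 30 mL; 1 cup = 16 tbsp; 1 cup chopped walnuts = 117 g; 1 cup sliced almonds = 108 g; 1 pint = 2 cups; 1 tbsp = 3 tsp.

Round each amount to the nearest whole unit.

The original recipe has 3 cup of milk, so the scaling factor is 10.8 ÷ 3 = 18/5 = 3.6.
sliced almonds: 120 g × 18/5 ÷ 108 g/cup × 16 tbsp/cup = 64 tbsp
chopped walnuts: (1 cup + 2 tbsp = 1.125 cup) × 18/5 × 117 g/cup ≈ 474 g

sliced almonds: 64 tbsp; chopped walnuts: 474 g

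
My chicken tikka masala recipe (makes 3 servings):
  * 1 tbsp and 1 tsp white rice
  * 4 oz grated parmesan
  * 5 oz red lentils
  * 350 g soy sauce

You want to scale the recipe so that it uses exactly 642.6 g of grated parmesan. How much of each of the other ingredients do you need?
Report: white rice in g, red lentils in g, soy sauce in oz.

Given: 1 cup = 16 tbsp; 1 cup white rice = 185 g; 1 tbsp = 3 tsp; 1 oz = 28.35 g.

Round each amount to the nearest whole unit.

The original recipe has 113.4 g of grated parmesan, so the scaling factor is 642.6 ÷ 113.4 = 17/3.
white rice: (1 tbsp + 1 tsp = 4/3 tbsp) × 17/3 ÷ 16 tbsp/cup × 185 g/cup ≈ 87 g
red lentils: 5 oz × 17/3 × 28.35 g/oz ≈ 803 g
soy sauce: 350 g × 17/3 ÷ 28.35 g/oz ≈ 70 oz

white rice: 87 g; red lentils: 803 g; soy sauce: 70 oz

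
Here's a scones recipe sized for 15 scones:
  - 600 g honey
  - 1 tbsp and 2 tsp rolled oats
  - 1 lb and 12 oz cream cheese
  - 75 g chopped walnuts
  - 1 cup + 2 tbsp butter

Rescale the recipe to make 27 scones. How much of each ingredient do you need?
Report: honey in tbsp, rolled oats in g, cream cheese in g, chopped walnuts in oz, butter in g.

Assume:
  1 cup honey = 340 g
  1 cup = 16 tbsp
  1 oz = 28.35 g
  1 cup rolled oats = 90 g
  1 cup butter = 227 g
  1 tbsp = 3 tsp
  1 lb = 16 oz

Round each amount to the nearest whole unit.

honey: 51 tbsp; rolled oats: 17 g; cream cheese: 1429 g; chopped walnuts: 5 oz; butter: 460 g

Scaling factor: 27/15 = 9/5 = 1.8.
honey: 600 g × 9/5 ÷ 340 g/cup × 16 tbsp/cup ≈ 51 tbsp
rolled oats: (1 tbsp + 2 tsp = 5/3 tbsp) × 9/5 ÷ 16 tbsp/cup × 90 g/cup ≈ 17 g
cream cheese: (1 lb + 12 oz = 1.75 lb) × 9/5 × 16 oz/lb × 28.35 g/oz ≈ 1429 g
chopped walnuts: 75 g × 9/5 ÷ 28.35 g/oz ≈ 5 oz
butter: (1 cup + 2 tbsp = 1.125 cup) × 9/5 × 227 g/cup ≈ 460 g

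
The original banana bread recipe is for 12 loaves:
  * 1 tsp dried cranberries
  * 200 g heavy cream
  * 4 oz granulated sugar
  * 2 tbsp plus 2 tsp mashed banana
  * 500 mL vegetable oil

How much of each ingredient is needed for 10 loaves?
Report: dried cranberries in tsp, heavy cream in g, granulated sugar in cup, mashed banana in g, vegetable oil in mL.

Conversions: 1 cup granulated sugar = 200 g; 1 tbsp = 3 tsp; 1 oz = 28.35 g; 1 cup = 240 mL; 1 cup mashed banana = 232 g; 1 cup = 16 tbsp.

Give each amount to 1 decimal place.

Scaling factor: 10/12 = 5/6.
dried cranberries: 1 tsp × 5/6 ≈ 0.8 tsp
heavy cream: 200 g × 5/6 ≈ 166.7 g
granulated sugar: 4 oz × 5/6 × 28.35 g/oz ÷ 200 g/cup ≈ 0.5 cup
mashed banana: (2 tbsp + 2 tsp = 8/3 tbsp) × 5/6 ÷ 16 tbsp/cup × 232 g/cup ≈ 32.2 g
vegetable oil: 500 mL × 5/6 ≈ 416.7 mL

dried cranberries: 0.8 tsp; heavy cream: 166.7 g; granulated sugar: 0.5 cup; mashed banana: 32.2 g; vegetable oil: 416.7 mL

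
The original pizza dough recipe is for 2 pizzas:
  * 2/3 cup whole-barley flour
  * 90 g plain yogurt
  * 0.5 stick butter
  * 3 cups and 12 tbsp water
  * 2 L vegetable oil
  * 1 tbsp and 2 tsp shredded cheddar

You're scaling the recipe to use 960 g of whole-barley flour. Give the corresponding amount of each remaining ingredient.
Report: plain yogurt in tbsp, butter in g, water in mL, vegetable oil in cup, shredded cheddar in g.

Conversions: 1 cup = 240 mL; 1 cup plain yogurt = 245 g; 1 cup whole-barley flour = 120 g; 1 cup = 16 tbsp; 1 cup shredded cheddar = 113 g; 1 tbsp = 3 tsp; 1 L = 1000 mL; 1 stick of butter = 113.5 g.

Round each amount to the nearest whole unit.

The original recipe has 80 g of whole-barley flour, so the scaling factor is 960 ÷ 80 = 12.
plain yogurt: 90 g × 12 ÷ 245 g/cup × 16 tbsp/cup ≈ 71 tbsp
butter: 0.5 stick × 12 × 113.5 g/stick = 681 g
water: (3 cup + 12 tbsp = 3.75 cup) × 12 × 240 mL/cup = 10800 mL
vegetable oil: 2 L × 12 × 1000 mL/L ÷ 240 mL/cup = 100 cup
shredded cheddar: (1 tbsp + 2 tsp = 5/3 tbsp) × 12 ÷ 16 tbsp/cup × 113 g/cup ≈ 141 g

plain yogurt: 71 tbsp; butter: 681 g; water: 10800 mL; vegetable oil: 100 cup; shredded cheddar: 141 g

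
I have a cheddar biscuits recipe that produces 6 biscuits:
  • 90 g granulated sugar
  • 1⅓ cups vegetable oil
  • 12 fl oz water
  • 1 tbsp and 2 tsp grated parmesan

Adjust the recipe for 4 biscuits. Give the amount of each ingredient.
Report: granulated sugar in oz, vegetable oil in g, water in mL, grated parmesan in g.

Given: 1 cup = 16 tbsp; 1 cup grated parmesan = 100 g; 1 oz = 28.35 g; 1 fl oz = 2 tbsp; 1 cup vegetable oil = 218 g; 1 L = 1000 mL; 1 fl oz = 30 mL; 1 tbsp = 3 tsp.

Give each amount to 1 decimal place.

Scaling factor: 4/6 = 2/3.
granulated sugar: 90 g × 2/3 ÷ 28.35 g/oz ≈ 2.1 oz
vegetable oil: 4/3 cup × 2/3 × 218 g/cup ≈ 193.8 g
water: 12 fl oz × 2/3 × 30 mL/fl oz = 240.0 mL
grated parmesan: (1 tbsp + 2 tsp = 5/3 tbsp) × 2/3 ÷ 16 tbsp/cup × 100 g/cup ≈ 6.9 g

granulated sugar: 2.1 oz; vegetable oil: 193.8 g; water: 240.0 mL; grated parmesan: 6.9 g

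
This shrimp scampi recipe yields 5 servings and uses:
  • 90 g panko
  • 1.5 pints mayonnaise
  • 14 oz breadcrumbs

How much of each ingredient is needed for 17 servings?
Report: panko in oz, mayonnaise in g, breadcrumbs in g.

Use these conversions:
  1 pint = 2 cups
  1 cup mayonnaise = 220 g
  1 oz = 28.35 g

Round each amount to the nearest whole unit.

Scaling factor: 17/5 = 3.4.
panko: 90 g × 17/5 ÷ 28.35 g/oz ≈ 11 oz
mayonnaise: 1.5 pint × 17/5 × 2 cup/pint × 220 g/cup = 2244 g
breadcrumbs: 14 oz × 17/5 × 28.35 g/oz ≈ 1349 g

panko: 11 oz; mayonnaise: 2244 g; breadcrumbs: 1349 g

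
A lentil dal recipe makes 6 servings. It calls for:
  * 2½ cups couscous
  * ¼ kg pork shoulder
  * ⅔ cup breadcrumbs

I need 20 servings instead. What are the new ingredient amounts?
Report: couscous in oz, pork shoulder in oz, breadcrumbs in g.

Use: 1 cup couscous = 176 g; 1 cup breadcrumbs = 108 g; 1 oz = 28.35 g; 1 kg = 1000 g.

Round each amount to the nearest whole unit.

couscous: 52 oz; pork shoulder: 29 oz; breadcrumbs: 240 g

Scaling factor: 20/6 = 10/3.
couscous: 2.5 cup × 10/3 × 176 g/cup ÷ 28.35 g/oz ≈ 52 oz
pork shoulder: 0.25 kg × 10/3 × 1000 g/kg ÷ 28.35 g/oz ≈ 29 oz
breadcrumbs: 2/3 cup × 10/3 × 108 g/cup = 240 g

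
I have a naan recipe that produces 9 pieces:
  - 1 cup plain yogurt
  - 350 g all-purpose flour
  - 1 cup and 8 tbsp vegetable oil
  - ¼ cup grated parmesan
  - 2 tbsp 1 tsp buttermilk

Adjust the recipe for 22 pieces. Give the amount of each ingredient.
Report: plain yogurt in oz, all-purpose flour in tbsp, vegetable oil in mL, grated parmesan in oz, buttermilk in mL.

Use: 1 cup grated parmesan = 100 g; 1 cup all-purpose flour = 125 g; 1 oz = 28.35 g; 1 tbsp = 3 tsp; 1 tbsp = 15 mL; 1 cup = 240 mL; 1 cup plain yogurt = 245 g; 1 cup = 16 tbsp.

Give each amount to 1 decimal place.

plain yogurt: 21.1 oz; all-purpose flour: 109.5 tbsp; vegetable oil: 880.0 mL; grated parmesan: 2.2 oz; buttermilk: 85.6 mL

Scaling factor: 22/9.
plain yogurt: 1 cup × 22/9 × 245 g/cup ÷ 28.35 g/oz ≈ 21.1 oz
all-purpose flour: 350 g × 22/9 ÷ 125 g/cup × 16 tbsp/cup ≈ 109.5 tbsp
vegetable oil: (1 cup + 8 tbsp = 1.5 cup) × 22/9 × 240 mL/cup = 880.0 mL
grated parmesan: 0.25 cup × 22/9 × 100 g/cup ÷ 28.35 g/oz ≈ 2.2 oz
buttermilk: (2 tbsp + 1 tsp = 7/3 tbsp) × 22/9 × 15 mL/tbsp ≈ 85.6 mL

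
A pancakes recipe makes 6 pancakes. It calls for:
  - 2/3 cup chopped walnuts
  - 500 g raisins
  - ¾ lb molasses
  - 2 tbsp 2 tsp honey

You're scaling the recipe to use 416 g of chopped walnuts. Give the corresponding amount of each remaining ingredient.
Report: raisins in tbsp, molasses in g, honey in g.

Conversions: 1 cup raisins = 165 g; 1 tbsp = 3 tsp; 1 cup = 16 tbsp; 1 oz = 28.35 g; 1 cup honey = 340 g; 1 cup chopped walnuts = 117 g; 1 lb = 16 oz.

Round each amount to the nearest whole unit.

The original recipe has 78 g of chopped walnuts, so the scaling factor is 416 ÷ 78 = 16/3.
raisins: 500 g × 16/3 ÷ 165 g/cup × 16 tbsp/cup ≈ 259 tbsp
molasses: 0.75 lb × 16/3 × 16 oz/lb × 28.35 g/oz ≈ 1814 g
honey: (2 tbsp + 2 tsp = 8/3 tbsp) × 16/3 ÷ 16 tbsp/cup × 340 g/cup ≈ 302 g

raisins: 259 tbsp; molasses: 1814 g; honey: 302 g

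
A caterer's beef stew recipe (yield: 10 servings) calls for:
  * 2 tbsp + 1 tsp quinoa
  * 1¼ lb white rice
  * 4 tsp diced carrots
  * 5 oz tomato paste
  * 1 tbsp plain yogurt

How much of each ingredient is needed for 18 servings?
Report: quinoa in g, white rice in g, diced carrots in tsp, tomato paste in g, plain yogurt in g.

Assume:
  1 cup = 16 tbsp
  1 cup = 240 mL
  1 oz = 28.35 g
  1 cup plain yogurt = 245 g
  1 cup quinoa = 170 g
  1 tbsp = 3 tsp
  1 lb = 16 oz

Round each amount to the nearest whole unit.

Scaling factor: 18/10 = 9/5 = 1.8.
quinoa: (2 tbsp + 1 tsp = 7/3 tbsp) × 9/5 ÷ 16 tbsp/cup × 170 g/cup ≈ 45 g
white rice: 1.25 lb × 9/5 × 16 oz/lb × 28.35 g/oz ≈ 1021 g
diced carrots: 4 tsp × 9/5 ≈ 7 tsp
tomato paste: 5 oz × 9/5 × 28.35 g/oz ≈ 255 g
plain yogurt: 1 tbsp × 9/5 ÷ 16 tbsp/cup × 245 g/cup ≈ 28 g

quinoa: 45 g; white rice: 1021 g; diced carrots: 7 tsp; tomato paste: 255 g; plain yogurt: 28 g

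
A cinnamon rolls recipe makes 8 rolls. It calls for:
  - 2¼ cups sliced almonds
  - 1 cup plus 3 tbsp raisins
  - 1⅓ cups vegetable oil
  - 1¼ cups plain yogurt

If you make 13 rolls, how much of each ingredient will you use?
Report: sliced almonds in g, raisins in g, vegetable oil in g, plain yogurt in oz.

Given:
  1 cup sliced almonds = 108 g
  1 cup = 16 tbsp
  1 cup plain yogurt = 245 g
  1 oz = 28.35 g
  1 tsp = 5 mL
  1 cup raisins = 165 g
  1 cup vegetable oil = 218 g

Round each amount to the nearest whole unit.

Scaling factor: 13/8 = 1.625.
sliced almonds: 2.25 cup × 13/8 × 108 g/cup ≈ 395 g
raisins: (1 cup + 3 tbsp = 1.1875 cup) × 13/8 × 165 g/cup ≈ 318 g
vegetable oil: 4/3 cup × 13/8 × 218 g/cup ≈ 472 g
plain yogurt: 1.25 cup × 13/8 × 245 g/cup ÷ 28.35 g/oz ≈ 18 oz

sliced almonds: 395 g; raisins: 318 g; vegetable oil: 472 g; plain yogurt: 18 oz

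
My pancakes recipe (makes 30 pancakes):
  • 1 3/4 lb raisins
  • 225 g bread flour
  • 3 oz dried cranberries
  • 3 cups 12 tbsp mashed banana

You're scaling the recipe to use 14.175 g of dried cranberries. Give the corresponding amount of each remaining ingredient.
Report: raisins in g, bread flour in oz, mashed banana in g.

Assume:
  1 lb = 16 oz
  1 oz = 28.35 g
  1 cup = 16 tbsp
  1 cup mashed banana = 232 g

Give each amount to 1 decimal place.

The original recipe has 85.05 g of dried cranberries, so the scaling factor is 14.175 ÷ 85.05 = 1/6.
raisins: 1.75 lb × 1/6 × 16 oz/lb × 28.35 g/oz = 132.3 g
bread flour: 225 g × 1/6 ÷ 28.35 g/oz ≈ 1.3 oz
mashed banana: (3 cup + 12 tbsp = 3.75 cup) × 1/6 × 232 g/cup = 145.0 g

raisins: 132.3 g; bread flour: 1.3 oz; mashed banana: 145.0 g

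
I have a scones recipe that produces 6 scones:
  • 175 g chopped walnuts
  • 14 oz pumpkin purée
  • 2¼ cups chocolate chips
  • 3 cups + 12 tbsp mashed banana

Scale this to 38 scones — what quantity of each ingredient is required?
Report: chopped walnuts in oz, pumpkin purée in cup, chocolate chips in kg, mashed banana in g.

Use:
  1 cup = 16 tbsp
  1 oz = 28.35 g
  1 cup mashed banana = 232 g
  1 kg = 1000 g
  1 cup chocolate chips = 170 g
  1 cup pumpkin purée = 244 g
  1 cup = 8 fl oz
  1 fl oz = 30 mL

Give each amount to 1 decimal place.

Scaling factor: 38/6 = 19/3.
chopped walnuts: 175 g × 19/3 ÷ 28.35 g/oz ≈ 39.1 oz
pumpkin purée: 14 oz × 19/3 × 28.35 g/oz ÷ 244 g/cup ≈ 10.3 cup
chocolate chips: 2.25 cup × 19/3 × 170 g/cup ÷ 1000 g/kg ≈ 2.4 kg
mashed banana: (3 cup + 12 tbsp = 3.75 cup) × 19/3 × 232 g/cup = 5510.0 g

chopped walnuts: 39.1 oz; pumpkin purée: 10.3 cup; chocolate chips: 2.4 kg; mashed banana: 5510.0 g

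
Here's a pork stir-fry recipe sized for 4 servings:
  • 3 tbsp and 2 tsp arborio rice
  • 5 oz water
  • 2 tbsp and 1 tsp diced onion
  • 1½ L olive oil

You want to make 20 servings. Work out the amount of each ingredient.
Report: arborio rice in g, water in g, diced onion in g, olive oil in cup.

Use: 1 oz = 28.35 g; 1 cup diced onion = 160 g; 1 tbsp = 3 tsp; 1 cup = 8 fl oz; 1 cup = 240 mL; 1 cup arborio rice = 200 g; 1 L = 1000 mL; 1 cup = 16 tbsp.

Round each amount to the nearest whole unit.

arborio rice: 229 g; water: 709 g; diced onion: 117 g; olive oil: 31 cup

Scaling factor: 20/4 = 5.
arborio rice: (3 tbsp + 2 tsp = 11/3 tbsp) × 5 ÷ 16 tbsp/cup × 200 g/cup ≈ 229 g
water: 5 oz × 5 × 28.35 g/oz ≈ 709 g
diced onion: (2 tbsp + 1 tsp = 7/3 tbsp) × 5 ÷ 16 tbsp/cup × 160 g/cup ≈ 117 g
olive oil: 1.5 L × 5 × 1000 mL/L ÷ 240 mL/cup ≈ 31 cup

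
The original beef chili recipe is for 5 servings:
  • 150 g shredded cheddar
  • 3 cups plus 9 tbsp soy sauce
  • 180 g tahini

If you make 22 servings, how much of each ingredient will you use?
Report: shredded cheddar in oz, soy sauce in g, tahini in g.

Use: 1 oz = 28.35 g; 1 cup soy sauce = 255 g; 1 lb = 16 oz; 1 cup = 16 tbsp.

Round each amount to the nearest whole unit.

Scaling factor: 22/5 = 4.4.
shredded cheddar: 150 g × 22/5 ÷ 28.35 g/oz ≈ 23 oz
soy sauce: (3 cup + 9 tbsp = 3.5625 cup) × 22/5 × 255 g/cup ≈ 3997 g
tahini: 180 g × 22/5 = 792 g

shredded cheddar: 23 oz; soy sauce: 3997 g; tahini: 792 g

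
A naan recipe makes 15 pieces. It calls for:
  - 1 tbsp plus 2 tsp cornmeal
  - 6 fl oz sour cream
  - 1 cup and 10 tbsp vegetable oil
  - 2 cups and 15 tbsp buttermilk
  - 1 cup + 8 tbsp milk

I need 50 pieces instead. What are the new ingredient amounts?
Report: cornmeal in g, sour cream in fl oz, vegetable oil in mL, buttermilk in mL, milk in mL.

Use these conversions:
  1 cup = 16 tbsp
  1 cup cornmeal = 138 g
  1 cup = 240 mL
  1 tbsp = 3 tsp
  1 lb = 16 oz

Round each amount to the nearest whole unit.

cornmeal: 48 g; sour cream: 20 fl oz; vegetable oil: 1300 mL; buttermilk: 2350 mL; milk: 1200 mL

Scaling factor: 50/15 = 10/3.
cornmeal: (1 tbsp + 2 tsp = 5/3 tbsp) × 10/3 ÷ 16 tbsp/cup × 138 g/cup ≈ 48 g
sour cream: 6 fl oz × 10/3 = 20 fl oz
vegetable oil: (1 cup + 10 tbsp = 1.625 cup) × 10/3 × 240 mL/cup = 1300 mL
buttermilk: (2 cup + 15 tbsp = 2.9375 cup) × 10/3 × 240 mL/cup = 2350 mL
milk: (1 cup + 8 tbsp = 1.5 cup) × 10/3 × 240 mL/cup = 1200 mL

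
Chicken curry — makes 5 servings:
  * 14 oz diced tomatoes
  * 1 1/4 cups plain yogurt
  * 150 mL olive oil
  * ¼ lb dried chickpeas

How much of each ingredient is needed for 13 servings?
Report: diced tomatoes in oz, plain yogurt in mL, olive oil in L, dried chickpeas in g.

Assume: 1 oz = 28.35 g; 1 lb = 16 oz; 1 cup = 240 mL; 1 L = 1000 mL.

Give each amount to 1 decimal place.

Scaling factor: 13/5 = 2.6.
diced tomatoes: 14 oz × 13/5 = 36.4 oz
plain yogurt: 1.25 cup × 13/5 × 240 mL/cup = 780.0 mL
olive oil: 150 mL × 13/5 ÷ 1000 mL/L ≈ 0.4 L
dried chickpeas: 0.25 lb × 13/5 × 16 oz/lb × 28.35 g/oz ≈ 294.8 g

diced tomatoes: 36.4 oz; plain yogurt: 780.0 mL; olive oil: 0.4 L; dried chickpeas: 294.8 g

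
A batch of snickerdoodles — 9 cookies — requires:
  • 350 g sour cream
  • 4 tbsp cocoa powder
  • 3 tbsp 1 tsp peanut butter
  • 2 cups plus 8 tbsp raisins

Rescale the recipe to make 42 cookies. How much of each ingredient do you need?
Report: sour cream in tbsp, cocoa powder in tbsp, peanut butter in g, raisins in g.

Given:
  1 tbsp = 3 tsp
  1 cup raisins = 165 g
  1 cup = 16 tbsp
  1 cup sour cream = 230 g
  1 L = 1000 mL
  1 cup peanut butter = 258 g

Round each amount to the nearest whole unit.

sour cream: 114 tbsp; cocoa powder: 19 tbsp; peanut butter: 251 g; raisins: 1925 g

Scaling factor: 42/9 = 14/3.
sour cream: 350 g × 14/3 ÷ 230 g/cup × 16 tbsp/cup ≈ 114 tbsp
cocoa powder: 4 tbsp × 14/3 ≈ 19 tbsp
peanut butter: (3 tbsp + 1 tsp = 10/3 tbsp) × 14/3 ÷ 16 tbsp/cup × 258 g/cup ≈ 251 g
raisins: (2 cup + 8 tbsp = 2.5 cup) × 14/3 × 165 g/cup = 1925 g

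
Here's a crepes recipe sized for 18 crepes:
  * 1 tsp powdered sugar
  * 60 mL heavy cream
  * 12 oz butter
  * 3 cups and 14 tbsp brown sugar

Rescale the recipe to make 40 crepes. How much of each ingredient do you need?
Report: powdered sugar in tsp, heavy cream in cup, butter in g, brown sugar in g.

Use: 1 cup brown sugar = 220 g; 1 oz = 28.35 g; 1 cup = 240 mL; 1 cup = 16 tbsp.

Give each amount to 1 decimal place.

Scaling factor: 40/18 = 20/9.
powdered sugar: 1 tsp × 20/9 ≈ 2.2 tsp
heavy cream: 60 mL × 20/9 ÷ 240 mL/cup ≈ 0.6 cup
butter: 12 oz × 20/9 × 28.35 g/oz = 756.0 g
brown sugar: (3 cup + 14 tbsp = 3.875 cup) × 20/9 × 220 g/cup ≈ 1894.4 g

powdered sugar: 2.2 tsp; heavy cream: 0.6 cup; butter: 756.0 g; brown sugar: 1894.4 g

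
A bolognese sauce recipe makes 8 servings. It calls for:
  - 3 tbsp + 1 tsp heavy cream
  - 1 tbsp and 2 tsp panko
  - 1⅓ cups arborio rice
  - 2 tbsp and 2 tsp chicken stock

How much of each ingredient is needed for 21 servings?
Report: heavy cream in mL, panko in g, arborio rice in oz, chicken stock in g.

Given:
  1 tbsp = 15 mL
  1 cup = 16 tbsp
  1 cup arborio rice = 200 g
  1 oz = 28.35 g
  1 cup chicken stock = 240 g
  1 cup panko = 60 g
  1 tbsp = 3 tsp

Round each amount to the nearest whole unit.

Scaling factor: 21/8 = 2.625.
heavy cream: (3 tbsp + 1 tsp = 10/3 tbsp) × 21/8 × 15 mL/tbsp ≈ 131 mL
panko: (1 tbsp + 2 tsp = 5/3 tbsp) × 21/8 ÷ 16 tbsp/cup × 60 g/cup ≈ 16 g
arborio rice: 4/3 cup × 21/8 × 200 g/cup ÷ 28.35 g/oz ≈ 25 oz
chicken stock: (2 tbsp + 2 tsp = 8/3 tbsp) × 21/8 ÷ 16 tbsp/cup × 240 g/cup = 105 g

heavy cream: 131 mL; panko: 16 g; arborio rice: 25 oz; chicken stock: 105 g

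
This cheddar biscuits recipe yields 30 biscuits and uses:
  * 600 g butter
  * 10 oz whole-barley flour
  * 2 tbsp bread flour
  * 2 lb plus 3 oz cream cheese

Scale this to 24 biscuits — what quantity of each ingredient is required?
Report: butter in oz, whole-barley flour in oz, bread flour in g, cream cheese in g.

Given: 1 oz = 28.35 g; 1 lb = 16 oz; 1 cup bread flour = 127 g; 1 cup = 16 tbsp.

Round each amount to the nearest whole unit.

butter: 17 oz; whole-barley flour: 8 oz; bread flour: 13 g; cream cheese: 794 g

Scaling factor: 24/30 = 4/5 = 0.8.
butter: 600 g × 4/5 ÷ 28.35 g/oz ≈ 17 oz
whole-barley flour: 10 oz × 4/5 = 8 oz
bread flour: 2 tbsp × 4/5 ÷ 16 tbsp/cup × 127 g/cup ≈ 13 g
cream cheese: (2 lb + 3 oz = 2.1875 lb) × 4/5 × 16 oz/lb × 28.35 g/oz ≈ 794 g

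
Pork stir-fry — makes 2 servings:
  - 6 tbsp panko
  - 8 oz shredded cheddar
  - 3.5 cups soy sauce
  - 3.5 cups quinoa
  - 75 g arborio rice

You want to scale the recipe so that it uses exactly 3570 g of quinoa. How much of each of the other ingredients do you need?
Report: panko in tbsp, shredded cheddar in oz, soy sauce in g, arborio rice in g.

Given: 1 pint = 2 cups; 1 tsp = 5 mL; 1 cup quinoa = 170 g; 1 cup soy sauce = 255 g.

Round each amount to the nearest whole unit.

The original recipe has 595 g of quinoa, so the scaling factor is 3570 ÷ 595 = 6.
panko: 6 tbsp × 6 = 36 tbsp
shredded cheddar: 8 oz × 6 = 48 oz
soy sauce: 3.5 cup × 6 × 255 g/cup = 5355 g
arborio rice: 75 g × 6 = 450 g

panko: 36 tbsp; shredded cheddar: 48 oz; soy sauce: 5355 g; arborio rice: 450 g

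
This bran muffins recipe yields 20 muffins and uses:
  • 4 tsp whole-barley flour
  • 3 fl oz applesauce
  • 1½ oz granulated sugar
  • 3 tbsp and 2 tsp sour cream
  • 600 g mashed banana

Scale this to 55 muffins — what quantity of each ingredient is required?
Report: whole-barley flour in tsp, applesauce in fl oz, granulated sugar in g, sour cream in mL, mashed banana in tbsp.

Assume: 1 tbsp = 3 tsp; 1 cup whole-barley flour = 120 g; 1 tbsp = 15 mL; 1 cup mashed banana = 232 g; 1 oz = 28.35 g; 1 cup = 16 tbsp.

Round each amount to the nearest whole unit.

Scaling factor: 55/20 = 11/4 = 2.75.
whole-barley flour: 4 tsp × 11/4 = 11 tsp
applesauce: 3 fl oz × 11/4 ≈ 8 fl oz
granulated sugar: 1.5 oz × 11/4 × 28.35 g/oz ≈ 117 g
sour cream: (3 tbsp + 2 tsp = 11/3 tbsp) × 11/4 × 15 mL/tbsp ≈ 151 mL
mashed banana: 600 g × 11/4 ÷ 232 g/cup × 16 tbsp/cup ≈ 114 tbsp

whole-barley flour: 11 tsp; applesauce: 8 fl oz; granulated sugar: 117 g; sour cream: 151 mL; mashed banana: 114 tbsp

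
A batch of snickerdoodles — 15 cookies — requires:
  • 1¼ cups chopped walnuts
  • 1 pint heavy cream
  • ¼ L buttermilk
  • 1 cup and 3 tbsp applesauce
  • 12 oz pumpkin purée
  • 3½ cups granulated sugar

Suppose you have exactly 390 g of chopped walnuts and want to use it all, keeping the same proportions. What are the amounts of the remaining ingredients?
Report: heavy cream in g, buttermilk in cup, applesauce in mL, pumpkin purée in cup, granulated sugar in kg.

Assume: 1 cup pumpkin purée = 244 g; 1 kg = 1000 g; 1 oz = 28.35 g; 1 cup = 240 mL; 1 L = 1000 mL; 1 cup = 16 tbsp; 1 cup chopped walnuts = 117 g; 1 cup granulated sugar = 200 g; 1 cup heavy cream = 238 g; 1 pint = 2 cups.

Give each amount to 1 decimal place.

The original recipe has 146.25 g of chopped walnuts, so the scaling factor is 390 ÷ 146.25 = 8/3.
heavy cream: 1 pint × 8/3 × 2 cup/pint × 238 g/cup ≈ 1269.3 g
buttermilk: 0.25 L × 8/3 × 1000 mL/L ÷ 240 mL/cup ≈ 2.8 cup
applesauce: (1 cup + 3 tbsp = 1.1875 cup) × 8/3 × 240 mL/cup = 760.0 mL
pumpkin purée: 12 oz × 8/3 × 28.35 g/oz ÷ 244 g/cup ≈ 3.7 cup
granulated sugar: 3.5 cup × 8/3 × 200 g/cup ÷ 1000 g/kg ≈ 1.9 kg

heavy cream: 1269.3 g; buttermilk: 2.8 cup; applesauce: 760.0 mL; pumpkin purée: 3.7 cup; granulated sugar: 1.9 kg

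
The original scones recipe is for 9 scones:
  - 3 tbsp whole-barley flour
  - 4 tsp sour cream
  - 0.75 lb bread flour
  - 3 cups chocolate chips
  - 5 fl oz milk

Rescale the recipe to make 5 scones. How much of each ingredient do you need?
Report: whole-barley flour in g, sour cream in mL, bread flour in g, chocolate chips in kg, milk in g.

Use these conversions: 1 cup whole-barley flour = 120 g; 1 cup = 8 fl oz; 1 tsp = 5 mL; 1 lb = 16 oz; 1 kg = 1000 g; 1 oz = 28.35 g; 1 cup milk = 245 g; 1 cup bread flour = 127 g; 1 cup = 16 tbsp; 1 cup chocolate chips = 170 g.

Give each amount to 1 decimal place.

Scaling factor: 5/9.
whole-barley flour: 3 tbsp × 5/9 ÷ 16 tbsp/cup × 120 g/cup = 12.5 g
sour cream: 4 tsp × 5/9 × 5 mL/tsp ≈ 11.1 mL
bread flour: 0.75 lb × 5/9 × 16 oz/lb × 28.35 g/oz = 189.0 g
chocolate chips: 3 cup × 5/9 × 170 g/cup ÷ 1000 g/kg ≈ 0.3 kg
milk: 5 fl oz × 5/9 ÷ 8 fl oz/cup × 245 g/cup ≈ 85.1 g

whole-barley flour: 12.5 g; sour cream: 11.1 mL; bread flour: 189.0 g; chocolate chips: 0.3 kg; milk: 85.1 g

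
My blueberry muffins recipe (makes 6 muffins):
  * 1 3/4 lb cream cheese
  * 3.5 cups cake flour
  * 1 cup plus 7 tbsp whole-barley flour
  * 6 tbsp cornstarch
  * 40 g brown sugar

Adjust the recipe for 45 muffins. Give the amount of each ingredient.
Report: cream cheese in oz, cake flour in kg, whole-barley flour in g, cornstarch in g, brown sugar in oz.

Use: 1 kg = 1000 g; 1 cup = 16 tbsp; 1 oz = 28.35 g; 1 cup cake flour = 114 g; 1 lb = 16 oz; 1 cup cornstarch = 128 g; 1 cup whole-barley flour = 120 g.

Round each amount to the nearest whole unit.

Scaling factor: 45/6 = 15/2 = 7.5.
cream cheese: 1.75 lb × 15/2 × 16 oz/lb = 210 oz
cake flour: 3.5 cup × 15/2 × 114 g/cup ÷ 1000 g/kg ≈ 3 kg
whole-barley flour: (1 cup + 7 tbsp = 1.4375 cup) × 15/2 × 120 g/cup ≈ 1294 g
cornstarch: 6 tbsp × 15/2 ÷ 16 tbsp/cup × 128 g/cup = 360 g
brown sugar: 40 g × 15/2 ÷ 28.35 g/oz ≈ 11 oz

cream cheese: 210 oz; cake flour: 3 kg; whole-barley flour: 1294 g; cornstarch: 360 g; brown sugar: 11 oz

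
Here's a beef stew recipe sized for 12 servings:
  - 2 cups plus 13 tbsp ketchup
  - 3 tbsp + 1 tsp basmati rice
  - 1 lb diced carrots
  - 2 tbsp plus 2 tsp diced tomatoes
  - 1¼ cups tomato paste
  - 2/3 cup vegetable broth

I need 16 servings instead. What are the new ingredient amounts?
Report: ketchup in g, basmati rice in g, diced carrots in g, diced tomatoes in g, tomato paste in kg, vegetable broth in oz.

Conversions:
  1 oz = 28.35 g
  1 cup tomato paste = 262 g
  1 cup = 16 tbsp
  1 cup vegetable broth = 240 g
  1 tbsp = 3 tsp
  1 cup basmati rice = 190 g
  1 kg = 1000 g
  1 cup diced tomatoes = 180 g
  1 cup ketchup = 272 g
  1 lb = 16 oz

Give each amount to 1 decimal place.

ketchup: 1020.0 g; basmati rice: 52.8 g; diced carrots: 604.8 g; diced tomatoes: 40.0 g; tomato paste: 0.4 kg; vegetable broth: 7.5 oz

Scaling factor: 16/12 = 4/3.
ketchup: (2 cup + 13 tbsp = 2.8125 cup) × 4/3 × 272 g/cup = 1020.0 g
basmati rice: (3 tbsp + 1 tsp = 10/3 tbsp) × 4/3 ÷ 16 tbsp/cup × 190 g/cup ≈ 52.8 g
diced carrots: 1 lb × 4/3 × 16 oz/lb × 28.35 g/oz = 604.8 g
diced tomatoes: (2 tbsp + 2 tsp = 8/3 tbsp) × 4/3 ÷ 16 tbsp/cup × 180 g/cup = 40.0 g
tomato paste: 1.25 cup × 4/3 × 262 g/cup ÷ 1000 g/kg ≈ 0.4 kg
vegetable broth: 2/3 cup × 4/3 × 240 g/cup ÷ 28.35 g/oz ≈ 7.5 oz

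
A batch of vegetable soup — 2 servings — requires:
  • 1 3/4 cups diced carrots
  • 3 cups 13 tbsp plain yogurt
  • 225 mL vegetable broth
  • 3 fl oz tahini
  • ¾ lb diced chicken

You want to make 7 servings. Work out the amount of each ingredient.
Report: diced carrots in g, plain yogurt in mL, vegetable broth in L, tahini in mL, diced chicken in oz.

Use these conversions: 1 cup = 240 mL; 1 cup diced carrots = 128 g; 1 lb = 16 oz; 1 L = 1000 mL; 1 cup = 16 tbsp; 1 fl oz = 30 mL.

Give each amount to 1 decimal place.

Scaling factor: 7/2 = 3.5.
diced carrots: 1.75 cup × 7/2 × 128 g/cup = 784.0 g
plain yogurt: (3 cup + 13 tbsp = 3.8125 cup) × 7/2 × 240 mL/cup = 3202.5 mL
vegetable broth: 225 mL × 7/2 ÷ 1000 mL/L ≈ 0.8 L
tahini: 3 fl oz × 7/2 × 30 mL/fl oz = 315.0 mL
diced chicken: 0.75 lb × 7/2 × 16 oz/lb = 42.0 oz

diced carrots: 784.0 g; plain yogurt: 3202.5 mL; vegetable broth: 0.8 L; tahini: 315.0 mL; diced chicken: 42.0 oz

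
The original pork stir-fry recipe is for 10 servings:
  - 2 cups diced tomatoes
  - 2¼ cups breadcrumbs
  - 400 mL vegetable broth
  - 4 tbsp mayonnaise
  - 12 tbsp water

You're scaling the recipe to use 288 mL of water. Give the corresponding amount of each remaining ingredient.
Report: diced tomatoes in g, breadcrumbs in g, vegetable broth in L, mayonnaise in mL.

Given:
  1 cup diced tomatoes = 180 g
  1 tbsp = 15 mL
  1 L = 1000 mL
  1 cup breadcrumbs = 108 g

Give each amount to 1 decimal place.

diced tomatoes: 576.0 g; breadcrumbs: 388.8 g; vegetable broth: 0.6 L; mayonnaise: 96.0 mL

The original recipe has 180 mL of water, so the scaling factor is 288 ÷ 180 = 8/5 = 1.6.
diced tomatoes: 2 cup × 8/5 × 180 g/cup = 576.0 g
breadcrumbs: 2.25 cup × 8/5 × 108 g/cup = 388.8 g
vegetable broth: 400 mL × 8/5 ÷ 1000 mL/L ≈ 0.6 L
mayonnaise: 4 tbsp × 8/5 × 15 mL/tbsp = 96.0 mL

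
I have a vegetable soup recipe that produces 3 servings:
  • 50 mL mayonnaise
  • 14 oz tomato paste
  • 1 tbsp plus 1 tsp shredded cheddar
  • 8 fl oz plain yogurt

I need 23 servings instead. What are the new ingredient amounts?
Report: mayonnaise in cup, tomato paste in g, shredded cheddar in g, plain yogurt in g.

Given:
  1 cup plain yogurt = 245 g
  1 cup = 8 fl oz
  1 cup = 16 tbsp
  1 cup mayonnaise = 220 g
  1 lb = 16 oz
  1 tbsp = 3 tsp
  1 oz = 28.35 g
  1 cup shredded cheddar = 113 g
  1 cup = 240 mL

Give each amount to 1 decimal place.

Scaling factor: 23/3.
mayonnaise: 50 mL × 23/3 ÷ 240 mL/cup ≈ 1.6 cup
tomato paste: 14 oz × 23/3 × 28.35 g/oz = 3042.9 g
shredded cheddar: (1 tbsp + 1 tsp = 4/3 tbsp) × 23/3 ÷ 16 tbsp/cup × 113 g/cup ≈ 72.2 g
plain yogurt: 8 fl oz × 23/3 ÷ 8 fl oz/cup × 245 g/cup ≈ 1878.3 g

mayonnaise: 1.6 cup; tomato paste: 3042.9 g; shredded cheddar: 72.2 g; plain yogurt: 1878.3 g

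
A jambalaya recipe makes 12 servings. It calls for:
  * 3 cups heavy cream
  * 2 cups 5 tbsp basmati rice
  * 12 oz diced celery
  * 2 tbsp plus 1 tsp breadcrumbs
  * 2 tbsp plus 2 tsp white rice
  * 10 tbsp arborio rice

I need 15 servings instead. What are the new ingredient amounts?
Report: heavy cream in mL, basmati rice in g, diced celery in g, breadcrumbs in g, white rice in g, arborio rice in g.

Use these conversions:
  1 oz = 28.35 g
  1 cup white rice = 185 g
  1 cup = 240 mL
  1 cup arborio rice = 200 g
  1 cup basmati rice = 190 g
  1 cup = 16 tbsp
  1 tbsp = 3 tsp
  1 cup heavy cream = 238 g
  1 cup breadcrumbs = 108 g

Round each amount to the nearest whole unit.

heavy cream: 900 mL; basmati rice: 549 g; diced celery: 425 g; breadcrumbs: 20 g; white rice: 39 g; arborio rice: 156 g

Scaling factor: 15/12 = 5/4 = 1.25.
heavy cream: 3 cup × 5/4 × 240 mL/cup = 900 mL
basmati rice: (2 cup + 5 tbsp = 2.3125 cup) × 5/4 × 190 g/cup ≈ 549 g
diced celery: 12 oz × 5/4 × 28.35 g/oz ≈ 425 g
breadcrumbs: (2 tbsp + 1 tsp = 7/3 tbsp) × 5/4 ÷ 16 tbsp/cup × 108 g/cup ≈ 20 g
white rice: (2 tbsp + 2 tsp = 8/3 tbsp) × 5/4 ÷ 16 tbsp/cup × 185 g/cup ≈ 39 g
arborio rice: 10 tbsp × 5/4 ÷ 16 tbsp/cup × 200 g/cup ≈ 156 g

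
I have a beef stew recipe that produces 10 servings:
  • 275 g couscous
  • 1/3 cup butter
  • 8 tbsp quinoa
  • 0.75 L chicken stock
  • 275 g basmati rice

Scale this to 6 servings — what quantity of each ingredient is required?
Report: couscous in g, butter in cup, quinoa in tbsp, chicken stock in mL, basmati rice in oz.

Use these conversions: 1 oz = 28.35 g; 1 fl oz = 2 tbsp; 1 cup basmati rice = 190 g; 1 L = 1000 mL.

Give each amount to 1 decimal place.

couscous: 165.0 g; butter: 0.2 cup; quinoa: 4.8 tbsp; chicken stock: 450.0 mL; basmati rice: 5.8 oz

Scaling factor: 6/10 = 3/5 = 0.6.
couscous: 275 g × 3/5 = 165.0 g
butter: 1/3 cup × 3/5 = 0.2 cup
quinoa: 8 tbsp × 3/5 = 4.8 tbsp
chicken stock: 0.75 L × 3/5 × 1000 mL/L = 450.0 mL
basmati rice: 275 g × 3/5 ÷ 28.35 g/oz ≈ 5.8 oz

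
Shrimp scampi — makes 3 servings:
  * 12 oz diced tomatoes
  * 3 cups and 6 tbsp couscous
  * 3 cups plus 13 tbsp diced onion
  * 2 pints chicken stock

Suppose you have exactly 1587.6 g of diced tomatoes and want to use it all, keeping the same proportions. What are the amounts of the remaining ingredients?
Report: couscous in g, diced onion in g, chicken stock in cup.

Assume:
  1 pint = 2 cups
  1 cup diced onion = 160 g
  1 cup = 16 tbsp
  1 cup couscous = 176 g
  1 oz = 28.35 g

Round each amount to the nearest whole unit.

The original recipe has 340.2 g of diced tomatoes, so the scaling factor is 1587.6 ÷ 340.2 = 14/3.
couscous: (3 cup + 6 tbsp = 3.375 cup) × 14/3 × 176 g/cup = 2772 g
diced onion: (3 cup + 13 tbsp = 3.8125 cup) × 14/3 × 160 g/cup ≈ 2847 g
chicken stock: 2 pint × 14/3 × 2 cup/pint ≈ 19 cup

couscous: 2772 g; diced onion: 2847 g; chicken stock: 19 cup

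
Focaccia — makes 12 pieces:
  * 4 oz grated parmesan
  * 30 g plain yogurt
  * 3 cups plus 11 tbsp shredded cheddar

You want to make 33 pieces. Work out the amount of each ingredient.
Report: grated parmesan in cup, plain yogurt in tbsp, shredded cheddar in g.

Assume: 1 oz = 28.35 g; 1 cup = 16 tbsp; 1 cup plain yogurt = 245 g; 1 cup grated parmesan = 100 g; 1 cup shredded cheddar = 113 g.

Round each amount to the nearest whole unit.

Scaling factor: 33/12 = 11/4 = 2.75.
grated parmesan: 4 oz × 11/4 × 28.35 g/oz ÷ 100 g/cup ≈ 3 cup
plain yogurt: 30 g × 11/4 ÷ 245 g/cup × 16 tbsp/cup ≈ 5 tbsp
shredded cheddar: (3 cup + 11 tbsp = 3.6875 cup) × 11/4 × 113 g/cup ≈ 1146 g

grated parmesan: 3 cup; plain yogurt: 5 tbsp; shredded cheddar: 1146 g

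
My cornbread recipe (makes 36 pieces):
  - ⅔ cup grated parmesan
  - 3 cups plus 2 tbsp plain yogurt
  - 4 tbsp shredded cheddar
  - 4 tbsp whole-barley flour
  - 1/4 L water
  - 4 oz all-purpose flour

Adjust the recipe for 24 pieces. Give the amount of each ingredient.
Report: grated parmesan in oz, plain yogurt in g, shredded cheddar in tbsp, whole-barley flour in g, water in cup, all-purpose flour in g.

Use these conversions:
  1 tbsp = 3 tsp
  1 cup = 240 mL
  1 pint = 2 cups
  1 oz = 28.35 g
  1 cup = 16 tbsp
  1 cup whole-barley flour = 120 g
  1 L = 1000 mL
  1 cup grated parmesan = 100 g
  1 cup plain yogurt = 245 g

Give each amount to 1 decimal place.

Scaling factor: 24/36 = 2/3.
grated parmesan: 2/3 cup × 2/3 × 100 g/cup ÷ 28.35 g/oz ≈ 1.6 oz
plain yogurt: (3 cup + 2 tbsp = 3.125 cup) × 2/3 × 245 g/cup ≈ 510.4 g
shredded cheddar: 4 tbsp × 2/3 ≈ 2.7 tbsp
whole-barley flour: 4 tbsp × 2/3 ÷ 16 tbsp/cup × 120 g/cup = 20.0 g
water: 0.25 L × 2/3 × 1000 mL/L ÷ 240 mL/cup ≈ 0.7 cup
all-purpose flour: 4 oz × 2/3 × 28.35 g/oz = 75.6 g

grated parmesan: 1.6 oz; plain yogurt: 510.4 g; shredded cheddar: 2.7 tbsp; whole-barley flour: 20.0 g; water: 0.7 cup; all-purpose flour: 75.6 g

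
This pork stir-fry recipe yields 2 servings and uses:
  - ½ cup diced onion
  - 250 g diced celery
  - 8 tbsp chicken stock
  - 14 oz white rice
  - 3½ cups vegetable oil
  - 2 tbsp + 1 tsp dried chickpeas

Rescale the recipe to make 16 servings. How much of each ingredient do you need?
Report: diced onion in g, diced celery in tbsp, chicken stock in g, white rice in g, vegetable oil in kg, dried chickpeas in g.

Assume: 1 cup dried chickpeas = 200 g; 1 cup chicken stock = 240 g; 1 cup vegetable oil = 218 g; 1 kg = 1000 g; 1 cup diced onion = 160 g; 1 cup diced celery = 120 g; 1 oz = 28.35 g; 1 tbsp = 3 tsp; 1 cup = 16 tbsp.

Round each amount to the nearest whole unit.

Scaling factor: 16/2 = 8.
diced onion: 0.5 cup × 8 × 160 g/cup = 640 g
diced celery: 250 g × 8 ÷ 120 g/cup × 16 tbsp/cup ≈ 267 tbsp
chicken stock: 8 tbsp × 8 ÷ 16 tbsp/cup × 240 g/cup = 960 g
white rice: 14 oz × 8 × 28.35 g/oz ≈ 3175 g
vegetable oil: 3.5 cup × 8 × 218 g/cup ÷ 1000 g/kg ≈ 6 kg
dried chickpeas: (2 tbsp + 1 tsp = 7/3 tbsp) × 8 ÷ 16 tbsp/cup × 200 g/cup ≈ 233 g

diced onion: 640 g; diced celery: 267 tbsp; chicken stock: 960 g; white rice: 3175 g; vegetable oil: 6 kg; dried chickpeas: 233 g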